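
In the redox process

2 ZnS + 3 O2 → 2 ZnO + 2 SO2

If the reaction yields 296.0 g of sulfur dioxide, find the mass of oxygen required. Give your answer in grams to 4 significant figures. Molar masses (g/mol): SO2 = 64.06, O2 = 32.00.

221.8 g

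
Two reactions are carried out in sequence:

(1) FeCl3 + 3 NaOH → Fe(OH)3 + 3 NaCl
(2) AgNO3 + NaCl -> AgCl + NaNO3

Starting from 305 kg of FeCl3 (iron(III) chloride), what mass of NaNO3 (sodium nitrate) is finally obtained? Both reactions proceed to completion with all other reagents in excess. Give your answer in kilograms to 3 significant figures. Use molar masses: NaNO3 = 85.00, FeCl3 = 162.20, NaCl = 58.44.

480 kg

305 kg = 305000 g.
n(FeCl3) = 305000 / 162.20 = 1880 mol.
Step 1 gives a 1:3 ratio of FeCl3 to NaCl, so n(NaCl) = 5641 mol.
In step 2 the NaCl:NaNO3 ratio is 1:1, so n(NaNO3) = 5641 mol.
Mass of NaNO3 = 5641 × 85.00 = 479500 g = 480 kg.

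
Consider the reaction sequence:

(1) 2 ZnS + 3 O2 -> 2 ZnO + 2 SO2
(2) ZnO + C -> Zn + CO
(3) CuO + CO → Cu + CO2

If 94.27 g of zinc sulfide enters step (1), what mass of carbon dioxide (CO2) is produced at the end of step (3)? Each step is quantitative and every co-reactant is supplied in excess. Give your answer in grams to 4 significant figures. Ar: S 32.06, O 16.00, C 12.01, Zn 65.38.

42.58 g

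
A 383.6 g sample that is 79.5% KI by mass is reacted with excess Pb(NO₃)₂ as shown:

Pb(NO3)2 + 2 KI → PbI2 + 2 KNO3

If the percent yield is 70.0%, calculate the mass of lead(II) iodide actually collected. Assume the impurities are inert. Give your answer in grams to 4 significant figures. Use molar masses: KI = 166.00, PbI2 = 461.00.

Pure KI available = 383.6 g × 0.795 = 304.96 g.
n(KI) = 304.96 g / 166.00 g/mol = 1.8371 mol.
From the equation the KI:PbI2 mole ratio is 2:1, so n(PbI2) = 1.8371 × 1/2 = 0.91856 mol.
Mass of PbI2 = 0.91856 mol × 461.00 g/mol = 423.46 g.
Actual mass collected = 423.46 g × 0.700 = 296.42 g.

296.4 g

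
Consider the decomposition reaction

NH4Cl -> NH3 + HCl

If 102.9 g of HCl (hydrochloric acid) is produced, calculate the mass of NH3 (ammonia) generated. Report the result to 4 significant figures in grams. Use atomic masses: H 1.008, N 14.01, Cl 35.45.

48.08 g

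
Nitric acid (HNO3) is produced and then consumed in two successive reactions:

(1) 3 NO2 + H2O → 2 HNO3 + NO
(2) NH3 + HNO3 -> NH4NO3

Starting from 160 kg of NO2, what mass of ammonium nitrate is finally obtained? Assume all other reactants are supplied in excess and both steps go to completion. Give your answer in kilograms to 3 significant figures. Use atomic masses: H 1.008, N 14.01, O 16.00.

M(NO2) = 14.01 + 2(16.00) = 46.01 g/mol.
M(NH4NO3) = 2(14.01) + 4(1.008) + 3(16.00) = 80.052 g/mol.
160 kg = 160000 g.
n(NO2) = 160000 / 46.01 = 3478 mol.
Step 1 gives a 3:2 ratio of NO2 to HNO3, so n(HNO3) = 2318 mol.
In step 2 the HNO3:NH4NO3 ratio is 1:1, so n(NH4NO3) = 2318 mol.
Mass of NH4NO3 = 2318 × 80.052 = 185600 g = 186 kg.

186 kg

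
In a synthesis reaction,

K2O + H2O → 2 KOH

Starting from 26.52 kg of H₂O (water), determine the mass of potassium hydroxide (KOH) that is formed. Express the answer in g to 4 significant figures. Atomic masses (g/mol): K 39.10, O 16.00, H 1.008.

165200 g

M(H2O) = 2(1.008) + 16.00 = 18.016 g/mol.
M(KOH) = 39.10 + 16.00 + 1.008 = 56.108 g/mol.
Convert: 26.52 kg = 26520 g.
n(H2O) = 26520 g / 18.016 g/mol = 1472.0 mol.
From the equation the H2O:KOH mole ratio is 1:2, so n(KOH) = 1472.0 × 2/1 = 2944.0 mol.
Mass of KOH = 2944.0 mol × 56.108 g/mol = 165180 g.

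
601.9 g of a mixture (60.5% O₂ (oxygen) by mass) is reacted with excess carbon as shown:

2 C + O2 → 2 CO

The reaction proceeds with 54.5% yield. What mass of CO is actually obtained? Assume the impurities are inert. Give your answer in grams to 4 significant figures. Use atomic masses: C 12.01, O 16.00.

Pure O2 available = 601.9 g × 0.605 = 364.15 g.
M(O2) = 2(16.00) = 32.00 g/mol.
M(CO) = 12.01 + 16.00 = 28.01 g/mol.
n(O2) = 364.15 g / 32.00 g/mol = 11.380 mol.
From the equation the O2:CO mole ratio is 1:2, so n(CO) = 11.380 × 2/1 = 22.759 mol.
Mass of CO = 22.759 mol × 28.01 g/mol = 637.49 g.
Actual mass collected = 637.49 g × 0.545 = 347.43 g.

347.4 g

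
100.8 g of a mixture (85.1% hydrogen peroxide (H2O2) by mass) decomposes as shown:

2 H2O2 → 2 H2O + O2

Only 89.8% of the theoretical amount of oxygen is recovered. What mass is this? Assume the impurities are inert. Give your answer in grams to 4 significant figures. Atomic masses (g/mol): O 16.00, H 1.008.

36.23 g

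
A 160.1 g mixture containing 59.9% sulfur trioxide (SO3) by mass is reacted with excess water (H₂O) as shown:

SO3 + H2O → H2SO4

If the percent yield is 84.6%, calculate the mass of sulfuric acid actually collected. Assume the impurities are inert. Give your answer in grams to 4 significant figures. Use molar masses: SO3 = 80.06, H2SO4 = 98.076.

Pure SO3 available = 160.1 g × 0.599 = 95.900 g.
n(SO3) = 95.900 g / 80.06 g/mol = 1.1979 mol.
From the equation the SO3:H2SO4 mole ratio is 1:1, so n(H2SO4) = 1.1979 × 1/1 = 1.1979 mol.
Mass of H2SO4 = 1.1979 mol × 98.076 g/mol = 117.48 g.
Actual mass collected = 117.48 g × 0.846 = 99.388 g.

99.39 g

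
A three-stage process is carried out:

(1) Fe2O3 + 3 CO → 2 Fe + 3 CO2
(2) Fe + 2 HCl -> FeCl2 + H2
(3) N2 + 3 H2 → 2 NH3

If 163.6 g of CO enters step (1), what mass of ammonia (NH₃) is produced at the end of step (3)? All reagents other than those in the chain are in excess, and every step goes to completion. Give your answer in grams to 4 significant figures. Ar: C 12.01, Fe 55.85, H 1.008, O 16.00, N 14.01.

44.22 g

M(CO) = 12.01 + 16.00 = 28.01 g/mol.
M(NH3) = 14.01 + 3(1.008) = 17.034 g/mol.
n(CO) = 163.6 / 28.01 = 5.8408 mol.
Reaction (1): CO→Fe ratio 3:2 ⇒ n(Fe) = 3.8938 mol.
Reaction (2): Fe→H2 ratio 1:1 ⇒ n(H2) = 3.8938 mol.
Reaction (3): H2→NH3 ratio 3:2 ⇒ n(NH3) = 2.5959 mol.
Mass of NH3 = 2.5959 × 17.034 = 44.219 g.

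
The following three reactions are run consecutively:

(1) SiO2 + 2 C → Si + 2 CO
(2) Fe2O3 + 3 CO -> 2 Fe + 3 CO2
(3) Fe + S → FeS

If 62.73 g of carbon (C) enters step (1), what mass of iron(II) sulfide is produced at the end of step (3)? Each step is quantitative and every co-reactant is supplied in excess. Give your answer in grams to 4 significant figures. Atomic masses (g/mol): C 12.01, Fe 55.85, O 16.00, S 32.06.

306.1 g

M(C) = 12.01 g/mol.
M(FeS) = 55.85 + 32.06 = 87.91 g/mol.
n(C) = 62.73 / 12.01 = 5.2231 mol.
Reaction (1): C→CO ratio 2:2 ⇒ n(CO) = 5.2231 mol.
Reaction (2): CO→Fe ratio 3:2 ⇒ n(Fe) = 3.4821 mol.
Reaction (3): Fe→FeS ratio 1:1 ⇒ n(FeS) = 3.4821 mol.
Mass of FeS = 3.4821 × 87.91 = 306.11 g.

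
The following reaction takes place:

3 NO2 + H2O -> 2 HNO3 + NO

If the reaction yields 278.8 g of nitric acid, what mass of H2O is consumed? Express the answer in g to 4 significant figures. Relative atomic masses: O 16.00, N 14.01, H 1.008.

39.85 g

M(HNO3) = 1.008 + 14.01 + 3(16.00) = 63.018 g/mol.
M(H2O) = 2(1.008) + 16.00 = 18.016 g/mol.
n(HNO3) = 278.80 g / 63.018 g/mol = 4.4241 mol.
From the equation the HNO3:H2O mole ratio is 2:1, so n(H2O) = 4.4241 × 1/2 = 2.2121 mol.
Mass of H2O = 2.2121 mol × 18.016 g/mol = 39.853 g.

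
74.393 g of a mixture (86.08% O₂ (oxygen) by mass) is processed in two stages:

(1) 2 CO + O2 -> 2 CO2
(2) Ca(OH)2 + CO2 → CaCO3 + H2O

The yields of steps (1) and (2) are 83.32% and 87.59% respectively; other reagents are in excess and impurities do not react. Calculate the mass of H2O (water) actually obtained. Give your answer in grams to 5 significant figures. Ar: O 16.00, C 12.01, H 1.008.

52.623 g

Pure O2 = 74.393 × 0.8608 = 64.0375 g.
M(O2) = 2(16.00) = 32.00 g/mol.
M(H2O) = 2(1.008) + 16.00 = 18.016 g/mol.
n(O2) = 64.0375 / 32.00 = 2.00117 mol.
Step 1 (O2:CO2 = 1:2): theoretical n(CO2) = 4.00234 mol; at 83.32% yield, n(CO2) = 3.33475 mol.
Step 2 (CO2:H2O = 1:1): theoretical n(H2O) = 3.33475 mol, so theoretical mass = 3.33475 × 18.016 = 60.0789 g.
At 87.59% yield, actual mass of H2O = 60.0789 × 0.8759 = 52.6231 g.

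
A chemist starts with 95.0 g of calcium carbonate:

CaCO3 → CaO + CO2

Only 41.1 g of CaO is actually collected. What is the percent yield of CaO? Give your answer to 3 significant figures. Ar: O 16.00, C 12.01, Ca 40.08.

M(CaCO3) = 40.08 + 12.01 + 3(16.00) = 100.09 g/mol.
M(CaO) = 40.08 + 16.00 = 56.08 g/mol.
n(CaCO3) = 95.00 g / 100.09 g/mol = 0.9491 mol.
From the equation the CaCO3:CaO mole ratio is 1:1, so n(CaO) = 0.9491 × 1/1 = 0.9491 mol.
Mass of CaO = 0.9491 mol × 56.08 g/mol = 53.23 g.
This is the theoretical yield. Percent yield = 41.1 g / 53.23 g × 100% = 77.21%.

77.2 %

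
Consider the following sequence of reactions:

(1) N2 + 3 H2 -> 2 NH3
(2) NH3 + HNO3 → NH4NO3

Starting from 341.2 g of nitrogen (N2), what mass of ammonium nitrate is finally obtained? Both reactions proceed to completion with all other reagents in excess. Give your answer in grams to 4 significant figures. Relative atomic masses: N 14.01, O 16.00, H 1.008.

1950 g

M(N2) = 2(14.01) = 28.02 g/mol.
M(NH4NO3) = 2(14.01) + 4(1.008) + 3(16.00) = 80.052 g/mol.
n(N2) = 341.20 / 28.02 = 12.177 mol.
Step 1 gives a 1:2 ratio of N2 to NH3, so n(NH3) = 24.354 mol.
In step 2 the NH3:NH4NO3 ratio is 1:1, so n(NH4NO3) = 24.354 mol.
Mass of NH4NO3 = 24.354 × 80.052 = 1949.6 g.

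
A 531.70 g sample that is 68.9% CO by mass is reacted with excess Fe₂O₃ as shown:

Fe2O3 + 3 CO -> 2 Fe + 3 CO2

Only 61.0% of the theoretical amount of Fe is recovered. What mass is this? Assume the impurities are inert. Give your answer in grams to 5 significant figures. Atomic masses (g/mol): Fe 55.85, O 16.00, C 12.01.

297.05 g

Pure CO available = 531.70 g × 0.689 = 366.341 g.
M(CO) = 12.01 + 16.00 = 28.01 g/mol.
M(Fe) = 55.85 g/mol.
n(CO) = 366.341 g / 28.01 g/mol = 13.0789 mol.
From the equation the CO:Fe mole ratio is 3:2, so n(Fe) = 13.0789 × 2/3 = 8.71930 mol.
Mass of Fe = 8.71930 mol × 55.85 g/mol = 486.973 g.
Actual mass collected = 486.973 g × 0.610 = 297.053 g.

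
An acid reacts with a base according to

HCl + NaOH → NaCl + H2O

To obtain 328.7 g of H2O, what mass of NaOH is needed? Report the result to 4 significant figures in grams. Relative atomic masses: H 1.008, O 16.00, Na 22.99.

M(H2O) = 2(1.008) + 16.00 = 18.016 g/mol.
M(NaOH) = 22.99 + 16.00 + 1.008 = 39.998 g/mol.
n(H2O) = 328.70 g / 18.016 g/mol = 18.245 mol.
From the equation the H2O:NaOH mole ratio is 1:1, so n(NaOH) = 18.245 × 1/1 = 18.245 mol.
Mass of NaOH = 18.245 mol × 39.998 g/mol = 729.76 g.

729.8 g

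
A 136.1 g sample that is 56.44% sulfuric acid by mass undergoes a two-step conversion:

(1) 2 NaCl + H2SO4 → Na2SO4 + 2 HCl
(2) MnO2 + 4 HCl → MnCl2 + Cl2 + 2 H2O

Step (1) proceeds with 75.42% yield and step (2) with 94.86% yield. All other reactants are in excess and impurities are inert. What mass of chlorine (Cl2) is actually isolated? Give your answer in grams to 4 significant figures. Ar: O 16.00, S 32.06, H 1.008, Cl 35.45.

19.86 g

Pure H2SO4 = 136.1 × 0.5644 = 76.815 g.
M(H2SO4) = 2(1.008) + 32.06 + 4(16.00) = 98.076 g/mol.
M(Cl2) = 2(35.45) = 70.90 g/mol.
n(H2SO4) = 76.815 / 98.076 = 0.78322 mol.
Step 1 (H2SO4:HCl = 1:2): theoretical n(HCl) = 1.5664 mol; at 75.42% yield, n(HCl) = 1.1814 mol.
Step 2 (HCl:Cl2 = 4:1): theoretical n(Cl2) = 0.29535 mol, so theoretical mass = 0.29535 × 70.90 = 20.940 g.
At 94.86% yield, actual mass of Cl2 = 20.940 × 0.9486 = 19.864 g.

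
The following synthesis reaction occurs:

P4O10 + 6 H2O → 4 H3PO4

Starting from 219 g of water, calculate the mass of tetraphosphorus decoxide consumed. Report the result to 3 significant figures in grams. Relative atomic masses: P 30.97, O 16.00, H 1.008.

575 g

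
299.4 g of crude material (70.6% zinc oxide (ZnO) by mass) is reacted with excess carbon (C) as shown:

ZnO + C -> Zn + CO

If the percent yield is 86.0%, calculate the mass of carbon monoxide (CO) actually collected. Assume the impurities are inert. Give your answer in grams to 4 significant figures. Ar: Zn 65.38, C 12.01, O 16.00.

Pure ZnO available = 299.4 g × 0.706 = 211.38 g.
M(ZnO) = 65.38 + 16.00 = 81.38 g/mol.
M(CO) = 12.01 + 16.00 = 28.01 g/mol.
n(ZnO) = 211.38 g / 81.38 g/mol = 2.5974 mol.
From the equation the ZnO:CO mole ratio is 1:1, so n(CO) = 2.5974 × 1/1 = 2.5974 mol.
Mass of CO = 2.5974 mol × 28.01 g/mol = 72.753 g.
Actual mass collected = 72.753 g × 0.860 = 62.568 g.

62.57 g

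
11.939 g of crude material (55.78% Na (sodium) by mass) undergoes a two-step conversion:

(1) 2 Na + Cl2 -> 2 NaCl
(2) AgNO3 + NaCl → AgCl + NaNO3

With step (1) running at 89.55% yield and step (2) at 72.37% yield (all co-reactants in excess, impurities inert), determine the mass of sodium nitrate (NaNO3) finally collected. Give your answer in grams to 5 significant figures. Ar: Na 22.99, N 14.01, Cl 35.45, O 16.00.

Pure Na = 11.939 × 0.5578 = 6.65957 g.
M(Na) = 22.99 g/mol.
M(NaNO3) = 22.99 + 14.01 + 3(16.00) = 85.00 g/mol.
n(Na) = 6.65957 / 22.99 = 0.289673 mol.
Step 1 (Na:NaCl = 2:2): theoretical n(NaCl) = 0.289673 mol; at 89.55% yield, n(NaCl) = 0.259402 mol.
Step 2 (NaCl:NaNO3 = 1:1): theoretical n(NaNO3) = 0.259402 mol, so theoretical mass = 0.259402 × 85.00 = 22.0492 g.
At 72.37% yield, actual mass of NaNO3 = 22.0492 × 0.7237 = 15.9570 g.

15.957 g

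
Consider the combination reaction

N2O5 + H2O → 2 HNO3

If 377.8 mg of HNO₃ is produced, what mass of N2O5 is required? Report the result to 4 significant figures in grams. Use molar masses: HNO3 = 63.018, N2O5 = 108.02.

0.3238 g

Convert: 377.8 mg = 0.37780 g.
n(HNO3) = 0.37780 g / 63.018 g/mol = 0.0059951 mol.
From the equation the HNO3:N2O5 mole ratio is 2:1, so n(N2O5) = 0.0059951 × 1/2 = 0.0029976 mol.
Mass of N2O5 = 0.0029976 mol × 108.02 g/mol = 0.32380 g.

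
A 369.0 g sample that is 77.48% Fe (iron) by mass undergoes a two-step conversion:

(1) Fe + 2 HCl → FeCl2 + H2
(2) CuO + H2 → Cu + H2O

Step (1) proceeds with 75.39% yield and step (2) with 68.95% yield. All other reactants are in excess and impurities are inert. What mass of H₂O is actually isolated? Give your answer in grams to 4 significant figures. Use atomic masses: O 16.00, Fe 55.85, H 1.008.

47.94 g

Pure Fe = 369.0 × 0.7748 = 285.90 g.
M(Fe) = 55.85 g/mol.
M(H2O) = 2(1.008) + 16.00 = 18.016 g/mol.
n(Fe) = 285.90 / 55.85 = 5.1191 mol.
Step 1 (Fe:H2 = 1:1): theoretical n(H2) = 5.1191 mol; at 75.39% yield, n(H2) = 3.8593 mol.
Step 2 (H2:H2O = 1:1): theoretical n(H2O) = 3.8593 mol, so theoretical mass = 3.8593 × 18.016 = 69.529 g.
At 68.95% yield, actual mass of H2O = 69.529 × 0.6895 = 47.940 g.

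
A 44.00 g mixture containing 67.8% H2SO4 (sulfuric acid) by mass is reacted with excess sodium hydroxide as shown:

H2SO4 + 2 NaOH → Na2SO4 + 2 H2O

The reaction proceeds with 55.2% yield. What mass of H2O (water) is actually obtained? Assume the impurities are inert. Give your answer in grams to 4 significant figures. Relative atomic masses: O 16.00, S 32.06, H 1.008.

6.050 g

Pure H2SO4 available = 44.00 g × 0.678 = 29.832 g.
M(H2SO4) = 2(1.008) + 32.06 + 4(16.00) = 98.076 g/mol.
M(H2O) = 2(1.008) + 16.00 = 18.016 g/mol.
n(H2SO4) = 29.832 g / 98.076 g/mol = 0.30417 mol.
From the equation the H2SO4:H2O mole ratio is 1:2, so n(H2O) = 0.30417 × 2/1 = 0.60834 mol.
Mass of H2O = 0.60834 mol × 18.016 g/mol = 10.960 g.
Actual mass collected = 10.960 g × 0.552 = 6.0499 g.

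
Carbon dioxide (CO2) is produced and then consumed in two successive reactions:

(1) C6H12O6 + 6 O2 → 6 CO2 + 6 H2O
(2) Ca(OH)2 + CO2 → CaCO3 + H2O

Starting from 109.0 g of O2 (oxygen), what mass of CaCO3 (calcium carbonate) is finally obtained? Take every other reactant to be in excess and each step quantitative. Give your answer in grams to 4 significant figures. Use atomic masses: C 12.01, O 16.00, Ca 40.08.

340.9 g

M(O2) = 2(16.00) = 32.00 g/mol.
M(CaCO3) = 40.08 + 12.01 + 3(16.00) = 100.09 g/mol.
n(O2) = 109.00 / 32.00 = 3.4062 mol.
Step 1 gives a 6:6 ratio of O2 to CO2, so n(CO2) = 3.4062 mol.
In step 2 the CO2:CaCO3 ratio is 1:1, so n(CaCO3) = 3.4062 mol.
Mass of CaCO3 = 3.4062 × 100.09 = 340.93 g.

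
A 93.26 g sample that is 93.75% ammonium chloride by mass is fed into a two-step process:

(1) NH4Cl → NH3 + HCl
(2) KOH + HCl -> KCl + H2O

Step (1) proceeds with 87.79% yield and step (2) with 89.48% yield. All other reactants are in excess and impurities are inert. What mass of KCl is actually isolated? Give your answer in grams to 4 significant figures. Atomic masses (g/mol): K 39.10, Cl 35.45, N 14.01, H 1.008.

Pure NH4Cl = 93.26 × 0.9375 = 87.431 g.
M(NH4Cl) = 14.01 + 4(1.008) + 35.45 = 53.492 g/mol.
M(KCl) = 39.10 + 35.45 = 74.55 g/mol.
n(NH4Cl) = 87.431 / 53.492 = 1.6345 mol.
Step 1 (NH4Cl:HCl = 1:1): theoretical n(HCl) = 1.6345 mol; at 87.79% yield, n(HCl) = 1.4349 mol.
Step 2 (HCl:KCl = 1:1): theoretical n(KCl) = 1.4349 mol, so theoretical mass = 1.4349 × 74.55 = 106.97 g.
At 89.48% yield, actual mass of KCl = 106.97 × 0.8948 = 95.719 g.

95.72 g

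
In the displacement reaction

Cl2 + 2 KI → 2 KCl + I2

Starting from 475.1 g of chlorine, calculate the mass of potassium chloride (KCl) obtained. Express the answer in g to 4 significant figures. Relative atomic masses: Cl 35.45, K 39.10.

999.1 g

M(Cl2) = 2(35.45) = 70.90 g/mol.
M(KCl) = 39.10 + 35.45 = 74.55 g/mol.
n(Cl2) = 475.10 g / 70.90 g/mol = 6.7010 mol.
From the equation the Cl2:KCl mole ratio is 1:2, so n(KCl) = 6.7010 × 2/1 = 13.402 mol.
Mass of KCl = 13.402 mol × 74.55 g/mol = 999.12 g.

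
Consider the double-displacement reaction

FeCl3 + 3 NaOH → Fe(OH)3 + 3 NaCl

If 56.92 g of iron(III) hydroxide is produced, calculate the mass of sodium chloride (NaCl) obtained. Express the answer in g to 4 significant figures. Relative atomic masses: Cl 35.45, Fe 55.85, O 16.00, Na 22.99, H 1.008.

M(Fe(OH)3) = 55.85 + 3(16.00) + 3(1.008) = 106.874 g/mol.
M(NaCl) = 22.99 + 35.45 = 58.44 g/mol.
n(Fe(OH)3) = 56.920 g / 106.874 g/mol = 0.53259 mol.
From the equation the Fe(OH)3:NaCl mole ratio is 1:3, so n(NaCl) = 0.53259 × 3/1 = 1.5978 mol.
Mass of NaCl = 1.5978 mol × 58.44 g/mol = 93.374 g.

93.37 g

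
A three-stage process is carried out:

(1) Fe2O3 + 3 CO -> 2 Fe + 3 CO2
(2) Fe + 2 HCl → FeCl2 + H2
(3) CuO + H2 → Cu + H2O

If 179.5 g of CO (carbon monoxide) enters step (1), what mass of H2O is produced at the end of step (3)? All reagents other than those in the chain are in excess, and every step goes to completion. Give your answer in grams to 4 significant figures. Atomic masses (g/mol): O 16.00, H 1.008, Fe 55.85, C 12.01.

76.97 g

M(CO) = 12.01 + 16.00 = 28.01 g/mol.
M(H2O) = 2(1.008) + 16.00 = 18.016 g/mol.
n(CO) = 179.5 / 28.01 = 6.4084 mol.
Reaction (1): CO→Fe ratio 3:2 ⇒ n(Fe) = 4.2723 mol.
Reaction (2): Fe→H2 ratio 1:1 ⇒ n(H2) = 4.2723 mol.
Reaction (3): H2→H2O ratio 1:1 ⇒ n(H2O) = 4.2723 mol.
Mass of H2O = 4.2723 × 18.016 = 76.969 g.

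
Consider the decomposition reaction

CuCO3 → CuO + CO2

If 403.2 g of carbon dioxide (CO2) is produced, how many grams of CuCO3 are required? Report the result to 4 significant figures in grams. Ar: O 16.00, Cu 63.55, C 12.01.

M(CO2) = 12.01 + 2(16.00) = 44.01 g/mol.
M(CuCO3) = 63.55 + 12.01 + 3(16.00) = 123.56 g/mol.
n(CO2) = 403.20 g / 44.01 g/mol = 9.1616 mol.
From the equation the CO2:CuCO3 mole ratio is 1:1, so n(CuCO3) = 9.1616 × 1/1 = 9.1616 mol.
Mass of CuCO3 = 9.1616 mol × 123.56 g/mol = 1132.0 g.

1132 g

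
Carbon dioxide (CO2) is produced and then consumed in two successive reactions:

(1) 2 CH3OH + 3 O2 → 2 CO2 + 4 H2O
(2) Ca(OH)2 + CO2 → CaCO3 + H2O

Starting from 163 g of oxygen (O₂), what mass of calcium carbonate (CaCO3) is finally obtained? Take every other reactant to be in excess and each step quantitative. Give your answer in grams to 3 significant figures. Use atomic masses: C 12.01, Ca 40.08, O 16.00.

340 g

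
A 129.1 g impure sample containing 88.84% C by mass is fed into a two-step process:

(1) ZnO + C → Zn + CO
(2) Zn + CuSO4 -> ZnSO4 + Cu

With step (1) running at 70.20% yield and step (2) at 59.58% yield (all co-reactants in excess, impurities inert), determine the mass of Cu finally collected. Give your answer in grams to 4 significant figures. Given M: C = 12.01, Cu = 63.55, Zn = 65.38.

Pure C = 129.1 × 0.8884 = 114.69 g.
n(C) = 114.69 / 12.01 = 9.5497 mol.
Step 1 (C:Zn = 1:1): theoretical n(Zn) = 9.5497 mol; at 70.20% yield, n(Zn) = 6.7039 mol.
Step 2 (Zn:Cu = 1:1): theoretical n(Cu) = 6.7039 mol, so theoretical mass = 6.7039 × 63.55 = 426.03 g.
At 59.58% yield, actual mass of Cu = 426.03 × 0.5958 = 253.83 g.

253.8 g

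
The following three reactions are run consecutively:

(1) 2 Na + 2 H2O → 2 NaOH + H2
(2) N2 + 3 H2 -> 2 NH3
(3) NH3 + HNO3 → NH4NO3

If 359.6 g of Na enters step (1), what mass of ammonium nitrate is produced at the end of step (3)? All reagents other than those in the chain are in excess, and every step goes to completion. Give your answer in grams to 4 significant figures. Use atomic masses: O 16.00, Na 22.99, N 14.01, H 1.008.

M(Na) = 22.99 g/mol.
M(NH4NO3) = 2(14.01) + 4(1.008) + 3(16.00) = 80.052 g/mol.
n(Na) = 359.6 / 22.99 = 15.642 mol.
Reaction (1): Na→H2 ratio 2:1 ⇒ n(H2) = 7.8208 mol.
Reaction (2): H2→NH3 ratio 3:2 ⇒ n(NH3) = 5.2139 mol.
Reaction (3): NH3→NH4NO3 ratio 1:1 ⇒ n(NH4NO3) = 5.2139 mol.
Mass of NH4NO3 = 5.2139 × 80.052 = 417.38 g.

417.4 g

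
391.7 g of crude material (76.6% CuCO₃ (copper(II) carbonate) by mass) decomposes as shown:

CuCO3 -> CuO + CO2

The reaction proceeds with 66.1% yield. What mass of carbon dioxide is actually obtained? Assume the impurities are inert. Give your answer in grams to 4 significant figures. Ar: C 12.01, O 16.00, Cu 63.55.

70.64 g

Pure CuCO3 available = 391.7 g × 0.766 = 300.04 g.
M(CuCO3) = 63.55 + 12.01 + 3(16.00) = 123.56 g/mol.
M(CO2) = 12.01 + 2(16.00) = 44.01 g/mol.
n(CuCO3) = 300.04 g / 123.56 g/mol = 2.4283 mol.
From the equation the CuCO3:CO2 mole ratio is 1:1, so n(CO2) = 2.4283 × 1/1 = 2.4283 mol.
Mass of CO2 = 2.4283 mol × 44.01 g/mol = 106.87 g.
Actual mass collected = 106.87 g × 0.661 = 70.641 g.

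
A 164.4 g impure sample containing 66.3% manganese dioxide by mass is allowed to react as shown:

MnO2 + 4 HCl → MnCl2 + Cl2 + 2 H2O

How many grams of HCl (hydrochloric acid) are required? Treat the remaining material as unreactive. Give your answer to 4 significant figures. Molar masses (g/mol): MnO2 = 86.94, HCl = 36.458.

182.8 g

Mass of pure MnO2 = 164.4 g × 0.663 = 109.00 g.
n(MnO2) = 109.00 g / 86.94 g/mol = 1.2537 mol.
From the equation the MnO2:HCl mole ratio is 1:4, so n(HCl) = 1.2537 × 4/1 = 5.0148 mol.
Mass of HCl = 5.0148 mol × 36.458 g/mol = 182.83 g.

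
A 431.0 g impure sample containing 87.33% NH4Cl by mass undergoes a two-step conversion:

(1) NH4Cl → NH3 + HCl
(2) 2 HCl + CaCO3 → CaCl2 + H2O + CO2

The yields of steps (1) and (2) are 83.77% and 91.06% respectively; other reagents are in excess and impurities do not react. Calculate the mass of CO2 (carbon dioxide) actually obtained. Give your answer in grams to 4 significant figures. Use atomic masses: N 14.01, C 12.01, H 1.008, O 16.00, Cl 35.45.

Pure NH4Cl = 431.0 × 0.8733 = 376.39 g.
M(NH4Cl) = 14.01 + 4(1.008) + 35.45 = 53.492 g/mol.
M(CO2) = 12.01 + 2(16.00) = 44.01 g/mol.
n(NH4Cl) = 376.39 / 53.492 = 7.0364 mol.
Step 1 (NH4Cl:HCl = 1:1): theoretical n(HCl) = 7.0364 mol; at 83.77% yield, n(HCl) = 5.8944 mol.
Step 2 (HCl:CO2 = 2:1): theoretical n(CO2) = 2.9472 mol, so theoretical mass = 2.9472 × 44.01 = 129.71 g.
At 91.06% yield, actual mass of CO2 = 129.71 × 0.9106 = 118.11 g.

118.1 g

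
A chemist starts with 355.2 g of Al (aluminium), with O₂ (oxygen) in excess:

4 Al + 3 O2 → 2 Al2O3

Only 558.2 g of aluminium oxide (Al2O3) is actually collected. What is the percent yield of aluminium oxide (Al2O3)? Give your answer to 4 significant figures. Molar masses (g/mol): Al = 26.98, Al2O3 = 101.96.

n(Al) = 355.20 g / 26.98 g/mol = 13.165 mol.
From the equation the Al:Al2O3 mole ratio is 4:2, so n(Al2O3) = 13.165 × 2/4 = 6.5827 mol.
Mass of Al2O3 = 6.5827 mol × 101.96 g/mol = 671.17 g.
This is the theoretical yield. Percent yield = 558.2 g / 671.17 g × 100% = 83.169%.

83.17 %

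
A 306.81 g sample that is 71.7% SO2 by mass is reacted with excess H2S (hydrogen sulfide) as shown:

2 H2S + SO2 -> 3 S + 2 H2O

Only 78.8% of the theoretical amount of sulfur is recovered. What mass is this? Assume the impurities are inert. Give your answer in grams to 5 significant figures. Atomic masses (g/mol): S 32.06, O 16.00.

260.26 g

Pure SO2 available = 306.81 g × 0.717 = 219.983 g.
M(SO2) = 32.06 + 2(16.00) = 64.06 g/mol.
M(S) = 32.06 g/mol.
n(SO2) = 219.983 g / 64.06 g/mol = 3.43401 mol.
From the equation the SO2:S mole ratio is 1:3, so n(S) = 3.43401 × 3/1 = 10.3020 mol.
Mass of S = 10.3020 mol × 32.06 g/mol = 330.283 g.
Actual mass collected = 330.283 g × 0.788 = 260.263 g.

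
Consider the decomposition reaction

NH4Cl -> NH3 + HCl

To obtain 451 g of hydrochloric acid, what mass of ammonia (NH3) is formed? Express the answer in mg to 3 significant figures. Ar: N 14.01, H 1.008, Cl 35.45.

M(HCl) = 1.008 + 35.45 = 36.458 g/mol.
M(NH3) = 14.01 + 3(1.008) = 17.034 g/mol.
n(HCl) = 451.0 g / 36.458 g/mol = 12.37 mol.
From the equation the HCl:NH3 mole ratio is 1:1, so n(NH3) = 12.37 × 1/1 = 12.37 mol.
Mass of NH3 = 12.37 mol × 17.034 g/mol = 210.7 g.
Converting to mg: 210.7 g = 211000 mg.

211000 mg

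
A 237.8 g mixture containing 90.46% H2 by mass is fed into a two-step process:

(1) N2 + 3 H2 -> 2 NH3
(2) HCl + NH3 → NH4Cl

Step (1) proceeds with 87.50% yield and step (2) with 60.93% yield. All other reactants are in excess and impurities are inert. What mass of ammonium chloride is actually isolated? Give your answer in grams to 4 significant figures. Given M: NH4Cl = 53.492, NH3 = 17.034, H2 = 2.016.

Pure H2 = 237.8 × 0.9046 = 215.11 g.
n(H2) = 215.11 / 2.016 = 106.70 mol.
Step 1 (H2:NH3 = 3:2): theoretical n(NH3) = 71.136 mol; at 87.50% yield, n(NH3) = 62.244 mol.
Step 2 (NH3:NH4Cl = 1:1): theoretical n(NH4Cl) = 62.244 mol, so theoretical mass = 62.244 × 53.492 = 3329.5 g.
At 60.93% yield, actual mass of NH4Cl = 3329.5 × 0.6093 = 2028.7 g.

2029 g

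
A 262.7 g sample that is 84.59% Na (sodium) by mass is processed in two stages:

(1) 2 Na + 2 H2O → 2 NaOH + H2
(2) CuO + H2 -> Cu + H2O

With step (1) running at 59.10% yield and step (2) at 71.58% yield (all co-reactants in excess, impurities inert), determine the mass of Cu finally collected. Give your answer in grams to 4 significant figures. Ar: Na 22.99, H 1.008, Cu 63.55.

129.9 g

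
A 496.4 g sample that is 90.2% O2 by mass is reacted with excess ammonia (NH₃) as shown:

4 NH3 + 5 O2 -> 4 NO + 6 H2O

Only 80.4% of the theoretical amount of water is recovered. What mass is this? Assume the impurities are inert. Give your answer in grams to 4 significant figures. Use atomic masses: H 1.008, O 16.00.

243.2 g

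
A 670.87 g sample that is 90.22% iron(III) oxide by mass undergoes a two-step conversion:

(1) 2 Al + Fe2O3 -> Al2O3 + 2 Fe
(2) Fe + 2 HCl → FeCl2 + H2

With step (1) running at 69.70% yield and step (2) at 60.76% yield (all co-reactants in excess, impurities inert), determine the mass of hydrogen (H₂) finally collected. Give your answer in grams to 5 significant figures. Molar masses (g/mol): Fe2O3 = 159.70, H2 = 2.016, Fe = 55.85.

6.4715 g

Pure Fe2O3 = 670.87 × 0.9022 = 605.259 g.
n(Fe2O3) = 605.259 / 159.70 = 3.78997 mol.
Step 1 (Fe2O3:Fe = 1:2): theoretical n(Fe) = 7.57995 mol; at 69.70% yield, n(Fe) = 5.28322 mol.
Step 2 (Fe:H2 = 1:1): theoretical n(H2) = 5.28322 mol, so theoretical mass = 5.28322 × 2.016 = 10.6510 g.
At 60.76% yield, actual mass of H2 = 10.6510 × 0.6076 = 6.47154 g.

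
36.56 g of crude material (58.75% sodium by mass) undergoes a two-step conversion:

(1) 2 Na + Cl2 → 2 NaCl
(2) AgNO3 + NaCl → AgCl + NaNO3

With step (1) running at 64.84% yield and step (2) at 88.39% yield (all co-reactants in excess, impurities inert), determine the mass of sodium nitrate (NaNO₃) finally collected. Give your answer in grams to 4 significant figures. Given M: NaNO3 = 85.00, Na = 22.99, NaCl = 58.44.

Pure Na = 36.56 × 0.5875 = 21.479 g.
n(Na) = 21.479 / 22.99 = 0.93428 mol.
Step 1 (Na:NaCl = 2:2): theoretical n(NaCl) = 0.93428 mol; at 64.84% yield, n(NaCl) = 0.60578 mol.
Step 2 (NaCl:NaNO3 = 1:1): theoretical n(NaNO3) = 0.60578 mol, so theoretical mass = 0.60578 × 85.00 = 51.492 g.
At 88.39% yield, actual mass of NaNO3 = 51.492 × 0.8839 = 45.513 g.

45.51 g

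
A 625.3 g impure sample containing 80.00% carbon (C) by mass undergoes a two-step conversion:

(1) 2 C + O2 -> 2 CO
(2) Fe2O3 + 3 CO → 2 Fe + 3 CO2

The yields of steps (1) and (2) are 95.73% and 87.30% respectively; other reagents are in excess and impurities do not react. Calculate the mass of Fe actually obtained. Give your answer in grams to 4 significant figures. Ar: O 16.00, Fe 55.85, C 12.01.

Pure C = 625.3 × 0.8000 = 500.24 g.
M(C) = 12.01 g/mol.
M(Fe) = 55.85 g/mol.
n(C) = 500.24 / 12.01 = 41.652 mol.
Step 1 (C:CO = 2:2): theoretical n(CO) = 41.652 mol; at 95.73% yield, n(CO) = 39.873 mol.
Step 2 (CO:Fe = 3:2): theoretical n(Fe) = 26.582 mol, so theoretical mass = 26.582 × 55.85 = 1484.6 g.
At 87.30% yield, actual mass of Fe = 1484.6 × 0.8730 = 1296.1 g.

1296 g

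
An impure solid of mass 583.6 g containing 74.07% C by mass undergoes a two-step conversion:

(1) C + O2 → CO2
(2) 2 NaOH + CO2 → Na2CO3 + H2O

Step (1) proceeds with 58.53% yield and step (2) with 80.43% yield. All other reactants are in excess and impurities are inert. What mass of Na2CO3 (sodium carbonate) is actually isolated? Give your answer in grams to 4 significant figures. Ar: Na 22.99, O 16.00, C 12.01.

1796 g

Pure C = 583.6 × 0.7407 = 432.27 g.
M(C) = 12.01 g/mol.
M(Na2CO3) = 2(22.99) + 12.01 + 3(16.00) = 105.99 g/mol.
n(C) = 432.27 / 12.01 = 35.993 mol.
Step 1 (C:CO2 = 1:1): theoretical n(CO2) = 35.993 mol; at 58.53% yield, n(CO2) = 21.067 mol.
Step 2 (CO2:Na2CO3 = 1:1): theoretical n(Na2CO3) = 21.067 mol, so theoretical mass = 21.067 × 105.99 = 2232.8 g.
At 80.43% yield, actual mass of Na2CO3 = 2232.8 × 0.8043 = 1795.9 g.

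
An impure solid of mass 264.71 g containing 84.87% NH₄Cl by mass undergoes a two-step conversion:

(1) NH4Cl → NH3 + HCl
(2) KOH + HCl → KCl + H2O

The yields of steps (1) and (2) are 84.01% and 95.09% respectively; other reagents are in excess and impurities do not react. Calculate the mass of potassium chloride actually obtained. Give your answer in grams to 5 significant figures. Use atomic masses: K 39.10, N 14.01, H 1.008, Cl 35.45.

250.12 g

Pure NH4Cl = 264.71 × 0.8487 = 224.659 g.
M(NH4Cl) = 14.01 + 4(1.008) + 35.45 = 53.492 g/mol.
M(KCl) = 39.10 + 35.45 = 74.55 g/mol.
n(NH4Cl) = 224.659 / 53.492 = 4.19987 mol.
Step 1 (NH4Cl:HCl = 1:1): theoretical n(HCl) = 4.19987 mol; at 84.01% yield, n(HCl) = 3.52831 mol.
Step 2 (HCl:KCl = 1:1): theoretical n(KCl) = 3.52831 mol, so theoretical mass = 3.52831 × 74.55 = 263.035 g.
At 95.09% yield, actual mass of KCl = 263.035 × 0.9509 = 250.120 g.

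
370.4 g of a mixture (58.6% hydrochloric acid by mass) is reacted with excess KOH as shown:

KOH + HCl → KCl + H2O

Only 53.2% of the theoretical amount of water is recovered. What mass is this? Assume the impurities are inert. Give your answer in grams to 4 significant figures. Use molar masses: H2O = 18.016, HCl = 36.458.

57.06 g

Pure HCl available = 370.4 g × 0.586 = 217.05 g.
n(HCl) = 217.05 g / 36.458 g/mol = 5.9535 mol.
From the equation the HCl:H2O mole ratio is 1:1, so n(H2O) = 5.9535 × 1/1 = 5.9535 mol.
Mass of H2O = 5.9535 mol × 18.016 g/mol = 107.26 g.
Actual mass collected = 107.26 g × 0.532 = 57.062 g.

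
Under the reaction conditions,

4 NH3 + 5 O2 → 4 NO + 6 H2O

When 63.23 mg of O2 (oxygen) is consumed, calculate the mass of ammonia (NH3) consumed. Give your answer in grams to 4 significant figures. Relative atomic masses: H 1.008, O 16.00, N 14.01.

M(O2) = 2(16.00) = 32.00 g/mol.
M(NH3) = 14.01 + 3(1.008) = 17.034 g/mol.
Convert: 63.23 mg = 0.063230 g.
n(O2) = 0.063230 g / 32.00 g/mol = 0.0019759 mol.
From the equation the O2:NH3 mole ratio is 5:4, so n(NH3) = 0.0019759 × 4/5 = 0.0015807 mol.
Mass of NH3 = 0.0015807 mol × 17.034 g/mol = 0.026926 g.

0.02693 g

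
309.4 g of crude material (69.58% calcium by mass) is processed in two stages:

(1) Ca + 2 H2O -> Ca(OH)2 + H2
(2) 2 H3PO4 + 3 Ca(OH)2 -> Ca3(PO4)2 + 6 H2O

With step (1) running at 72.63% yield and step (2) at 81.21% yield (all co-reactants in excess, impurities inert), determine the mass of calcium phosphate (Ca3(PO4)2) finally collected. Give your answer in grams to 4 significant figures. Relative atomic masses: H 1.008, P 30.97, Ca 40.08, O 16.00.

327.6 g

Pure Ca = 309.4 × 0.6958 = 215.28 g.
M(Ca) = 40.08 g/mol.
M(Ca3(PO4)2) = 3(40.08) + 2(30.97) + 8(16.00) = 310.18 g/mol.
n(Ca) = 215.28 / 40.08 = 5.3713 mol.
Step 1 (Ca:Ca(OH)2 = 1:1): theoretical n(Ca(OH)2) = 5.3713 mol; at 72.63% yield, n(Ca(OH)2) = 3.9012 mol.
Step 2 (Ca(OH)2:Ca3(PO4)2 = 3:1): theoretical n(Ca3(PO4)2) = 1.3004 mol, so theoretical mass = 1.3004 × 310.18 = 403.35 g.
At 81.21% yield, actual mass of Ca3(PO4)2 = 403.35 × 0.8121 = 327.56 g.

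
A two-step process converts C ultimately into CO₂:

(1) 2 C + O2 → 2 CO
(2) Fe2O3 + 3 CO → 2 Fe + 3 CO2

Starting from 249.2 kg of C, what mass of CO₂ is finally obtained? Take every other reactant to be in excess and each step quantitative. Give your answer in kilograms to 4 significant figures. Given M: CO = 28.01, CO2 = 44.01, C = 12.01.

249.2 kg = 249200 g.
n(C) = 249200 / 12.01 = 20749 mol.
Step 1 gives a 2:2 ratio of C to CO, so n(CO) = 20749 mol.
In step 2 the CO:CO2 ratio is 3:3, so n(CO2) = 20749 mol.
Mass of CO2 = 20749 × 44.01 = 913180 g = 913.2 kg.

913.2 kg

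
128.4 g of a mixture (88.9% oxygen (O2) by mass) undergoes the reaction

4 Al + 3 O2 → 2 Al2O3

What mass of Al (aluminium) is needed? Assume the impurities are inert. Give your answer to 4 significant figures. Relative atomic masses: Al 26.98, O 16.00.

128.3 g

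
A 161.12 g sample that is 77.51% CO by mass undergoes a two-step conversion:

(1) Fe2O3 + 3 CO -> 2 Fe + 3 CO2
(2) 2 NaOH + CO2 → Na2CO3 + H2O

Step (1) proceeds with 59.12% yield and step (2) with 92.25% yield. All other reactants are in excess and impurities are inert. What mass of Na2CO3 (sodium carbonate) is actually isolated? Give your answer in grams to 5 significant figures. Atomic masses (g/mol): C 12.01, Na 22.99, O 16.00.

Pure CO = 161.12 × 0.7751 = 124.884 g.
M(CO) = 12.01 + 16.00 = 28.01 g/mol.
M(Na2CO3) = 2(22.99) + 12.01 + 3(16.00) = 105.99 g/mol.
n(CO) = 124.884 / 28.01 = 4.45855 mol.
Step 1 (CO:CO2 = 3:3): theoretical n(CO2) = 4.45855 mol; at 59.12% yield, n(CO2) = 2.63590 mol.
Step 2 (CO2:Na2CO3 = 1:1): theoretical n(Na2CO3) = 2.63590 mol, so theoretical mass = 2.63590 × 105.99 = 279.379 g.
At 92.25% yield, actual mass of Na2CO3 = 279.379 × 0.9225 = 257.727 g.

257.73 g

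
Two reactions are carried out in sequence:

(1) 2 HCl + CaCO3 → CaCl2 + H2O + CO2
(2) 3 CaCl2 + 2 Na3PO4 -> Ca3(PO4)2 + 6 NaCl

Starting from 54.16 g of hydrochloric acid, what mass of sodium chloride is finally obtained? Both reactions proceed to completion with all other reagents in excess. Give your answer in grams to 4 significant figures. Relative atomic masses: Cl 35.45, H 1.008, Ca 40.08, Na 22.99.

M(HCl) = 1.008 + 35.45 = 36.458 g/mol.
M(NaCl) = 22.99 + 35.45 = 58.44 g/mol.
n(HCl) = 54.160 / 36.458 = 1.4855 mol.
Step 1 gives a 2:1 ratio of HCl to CaCl2, so n(CaCl2) = 0.74277 mol.
In step 2 the CaCl2:NaCl ratio is 3:6, so n(NaCl) = 1.4855 mol.
Mass of NaCl = 1.4855 × 58.44 = 86.815 g.

86.82 g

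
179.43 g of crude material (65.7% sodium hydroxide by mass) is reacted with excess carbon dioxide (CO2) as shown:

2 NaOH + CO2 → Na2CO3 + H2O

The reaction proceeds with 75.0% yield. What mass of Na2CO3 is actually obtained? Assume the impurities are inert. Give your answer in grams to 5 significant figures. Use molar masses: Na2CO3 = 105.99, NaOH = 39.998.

Pure NaOH available = 179.43 g × 0.657 = 117.886 g.
n(NaOH) = 117.886 g / 39.998 g/mol = 2.94729 mol.
From the equation the NaOH:Na2CO3 mole ratio is 2:1, so n(Na2CO3) = 2.94729 × 1/2 = 1.47364 mol.
Mass of Na2CO3 = 1.47364 mol × 105.99 g/mol = 156.191 g.
Actual mass collected = 156.191 g × 0.750 = 117.144 g.

117.14 g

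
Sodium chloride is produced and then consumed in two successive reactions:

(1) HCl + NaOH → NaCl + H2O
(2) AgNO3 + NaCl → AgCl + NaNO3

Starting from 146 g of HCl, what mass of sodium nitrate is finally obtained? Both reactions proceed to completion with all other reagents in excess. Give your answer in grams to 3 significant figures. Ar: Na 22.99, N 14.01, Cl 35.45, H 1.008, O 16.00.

M(HCl) = 1.008 + 35.45 = 36.458 g/mol.
M(NaNO3) = 22.99 + 14.01 + 3(16.00) = 85.00 g/mol.
n(HCl) = 146.0 / 36.458 = 4.005 mol.
Step 1 gives a 1:1 ratio of HCl to NaCl, so n(NaCl) = 4.005 mol.
In step 2 the NaCl:NaNO3 ratio is 1:1, so n(NaNO3) = 4.005 mol.
Mass of NaNO3 = 4.005 × 85.00 = 340.4 g.

340 g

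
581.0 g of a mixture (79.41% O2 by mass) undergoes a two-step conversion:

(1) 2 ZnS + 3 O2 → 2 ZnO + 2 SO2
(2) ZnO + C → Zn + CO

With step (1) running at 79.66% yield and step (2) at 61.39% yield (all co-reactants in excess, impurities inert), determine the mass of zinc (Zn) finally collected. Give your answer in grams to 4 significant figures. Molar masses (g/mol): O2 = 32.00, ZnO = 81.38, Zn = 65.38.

307.3 g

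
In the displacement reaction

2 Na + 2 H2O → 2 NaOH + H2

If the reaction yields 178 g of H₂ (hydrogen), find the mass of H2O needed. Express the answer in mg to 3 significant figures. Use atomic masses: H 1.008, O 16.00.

3180000 mg

M(H2) = 2(1.008) = 2.016 g/mol.
M(H2O) = 2(1.008) + 16.00 = 18.016 g/mol.
n(H2) = 178.0 g / 2.016 g/mol = 88.29 mol.
From the equation the H2:H2O mole ratio is 1:2, so n(H2O) = 88.29 × 2/1 = 176.6 mol.
Mass of H2O = 176.6 mol × 18.016 g/mol = 3181 g.
Converting to mg: 3181 g = 3180000 mg.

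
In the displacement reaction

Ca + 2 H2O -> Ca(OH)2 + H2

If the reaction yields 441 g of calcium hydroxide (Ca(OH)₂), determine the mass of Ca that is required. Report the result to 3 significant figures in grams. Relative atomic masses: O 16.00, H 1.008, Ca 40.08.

M(Ca(OH)2) = 40.08 + 2(16.00) + 2(1.008) = 74.096 g/mol.
M(Ca) = 40.08 g/mol.
n(Ca(OH)2) = 441.0 g / 74.096 g/mol = 5.952 mol.
From the equation the Ca(OH)2:Ca mole ratio is 1:1, so n(Ca) = 5.952 × 1/1 = 5.952 mol.
Mass of Ca = 5.952 mol × 40.08 g/mol = 238.5 g.

239 g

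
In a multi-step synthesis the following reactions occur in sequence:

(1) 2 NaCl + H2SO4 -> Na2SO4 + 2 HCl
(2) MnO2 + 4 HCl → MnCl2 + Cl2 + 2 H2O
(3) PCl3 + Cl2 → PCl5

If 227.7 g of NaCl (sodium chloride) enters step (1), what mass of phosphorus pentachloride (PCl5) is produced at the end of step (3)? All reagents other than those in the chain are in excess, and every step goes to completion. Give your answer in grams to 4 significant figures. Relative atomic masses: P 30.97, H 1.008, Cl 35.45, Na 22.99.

202.8 g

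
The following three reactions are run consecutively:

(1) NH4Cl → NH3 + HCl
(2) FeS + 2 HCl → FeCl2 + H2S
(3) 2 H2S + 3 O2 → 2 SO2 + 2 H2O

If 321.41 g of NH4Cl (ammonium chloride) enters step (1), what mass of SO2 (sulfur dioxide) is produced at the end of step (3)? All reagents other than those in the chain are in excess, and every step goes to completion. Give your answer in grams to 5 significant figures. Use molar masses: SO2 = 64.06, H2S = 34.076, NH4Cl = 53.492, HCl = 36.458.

n(NH4Cl) = 321.41 / 53.492 = 6.00856 mol.
Reaction (1): NH4Cl→HCl ratio 1:1 ⇒ n(HCl) = 6.00856 mol.
Reaction (2): HCl→H2S ratio 2:1 ⇒ n(H2S) = 3.00428 mol.
Reaction (3): H2S→SO2 ratio 2:2 ⇒ n(SO2) = 3.00428 mol.
Mass of SO2 = 3.00428 × 64.06 = 192.454 g.

192.45 g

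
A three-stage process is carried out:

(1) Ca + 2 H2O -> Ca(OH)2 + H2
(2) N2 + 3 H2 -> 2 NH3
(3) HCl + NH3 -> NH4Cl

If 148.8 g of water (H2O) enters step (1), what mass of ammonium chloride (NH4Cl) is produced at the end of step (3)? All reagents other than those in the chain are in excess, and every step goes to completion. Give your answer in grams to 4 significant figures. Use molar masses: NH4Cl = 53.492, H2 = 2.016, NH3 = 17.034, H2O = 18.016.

n(H2O) = 148.8 / 18.016 = 8.2593 mol.
Reaction (1): H2O→H2 ratio 2:1 ⇒ n(H2) = 4.1297 mol.
Reaction (2): H2→NH3 ratio 3:2 ⇒ n(NH3) = 2.7531 mol.
Reaction (3): NH3→NH4Cl ratio 1:1 ⇒ n(NH4Cl) = 2.7531 mol.
Mass of NH4Cl = 2.7531 × 53.492 = 147.27 g.

147.3 g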